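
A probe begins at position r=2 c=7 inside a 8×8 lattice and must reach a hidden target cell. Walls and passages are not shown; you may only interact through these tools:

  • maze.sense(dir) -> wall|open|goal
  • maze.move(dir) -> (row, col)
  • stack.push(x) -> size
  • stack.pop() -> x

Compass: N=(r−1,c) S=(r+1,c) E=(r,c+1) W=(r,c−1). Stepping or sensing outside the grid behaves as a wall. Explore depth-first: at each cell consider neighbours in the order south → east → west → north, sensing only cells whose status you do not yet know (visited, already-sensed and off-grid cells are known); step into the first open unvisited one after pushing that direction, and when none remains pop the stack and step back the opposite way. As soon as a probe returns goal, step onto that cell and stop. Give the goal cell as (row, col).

Action: sense[dir='south']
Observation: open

Action: push[x='south']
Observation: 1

Action: move[dir='south']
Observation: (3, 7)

Action: sense[dir='south']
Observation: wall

Action: sense[dir='west']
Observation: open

Action: push[x='west']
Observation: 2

Action: move[dir='west']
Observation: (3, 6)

Action: sense[dir='south']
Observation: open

Action: push[x='south']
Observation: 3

Action: move[dir='south']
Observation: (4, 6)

Action: sense[dir='south']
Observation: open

Action: push[x='south']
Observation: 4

Action: move[dir='south']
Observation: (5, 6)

Action: sense[dir='south']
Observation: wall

Action: sense[dir='east']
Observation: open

Action: push[x='east']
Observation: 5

Action: move[dir='east']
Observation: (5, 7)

Action: sense[dir='south']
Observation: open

Action: push[x='south']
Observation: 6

Action: move[dir='south']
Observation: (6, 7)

Action: sense[dir='south']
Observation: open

Action: push[x='south']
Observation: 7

Action: move[dir='south']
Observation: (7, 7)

Action: sense[dir='west']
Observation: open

Action: push[x='west']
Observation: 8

Action: move[dir='west']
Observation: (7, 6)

Action: sense[dir='west']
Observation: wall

Action: pop[]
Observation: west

Action: move[dir='east']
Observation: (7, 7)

Action: pop[]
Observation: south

Action: move[dir='north']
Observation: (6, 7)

Action: pop[]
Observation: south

Action: move[dir='north']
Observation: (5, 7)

Action: pop[]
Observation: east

Action: move[dir='west']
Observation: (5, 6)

Action: sense[dir='west']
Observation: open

Action: push[x='west']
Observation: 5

Action: move[dir='west']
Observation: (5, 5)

Action: sense[dir='south']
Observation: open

Action: push[x='south']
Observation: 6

Action: move[dir='south']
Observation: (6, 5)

Action: sense[dir='west']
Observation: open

Action: push[x='west']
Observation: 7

Action: move[dir='west']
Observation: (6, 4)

Action: sense[dir='south']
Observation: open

Action: push[x='south']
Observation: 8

Action: move[dir='south']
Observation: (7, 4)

Action: sense[dir='west']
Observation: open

Action: push[x='west']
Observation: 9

Action: move[dir='west']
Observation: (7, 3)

Action: sense[dir='west']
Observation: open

Action: push[x='west']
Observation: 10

Action: move[dir='west']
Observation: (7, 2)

Action: sense[dir='west']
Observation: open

Action: push[x='west']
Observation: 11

Action: move[dir='west']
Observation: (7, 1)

Action: sense[dir='west']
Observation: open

Action: push[x='west']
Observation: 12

Action: move[dir='west']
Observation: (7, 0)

Action: sense[dir='north']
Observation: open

Action: push[x='north']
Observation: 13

Action: move[dir='north']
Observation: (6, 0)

Action: sense[dir='east']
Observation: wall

Action: sense[dir='north']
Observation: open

Action: push[x='north']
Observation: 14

Action: move[dir='north']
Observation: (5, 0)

Action: sense[dir='east']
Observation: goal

Action: move[dir='east']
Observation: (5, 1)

Answer: (5, 1)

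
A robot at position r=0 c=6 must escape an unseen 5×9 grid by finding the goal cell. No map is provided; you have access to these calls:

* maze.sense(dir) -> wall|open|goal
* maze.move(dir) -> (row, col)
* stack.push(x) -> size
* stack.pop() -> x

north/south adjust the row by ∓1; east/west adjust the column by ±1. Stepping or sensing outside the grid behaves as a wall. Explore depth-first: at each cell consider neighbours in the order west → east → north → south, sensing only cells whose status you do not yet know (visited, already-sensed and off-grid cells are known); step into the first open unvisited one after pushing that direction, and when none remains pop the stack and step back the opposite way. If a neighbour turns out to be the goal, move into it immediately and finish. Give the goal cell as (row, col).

[in] sense dir=west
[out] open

[in] push x=west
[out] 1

[in] move dir=west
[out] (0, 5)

[in] sense dir=west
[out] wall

[in] sense dir=south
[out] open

[in] push x=south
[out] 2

[in] move dir=south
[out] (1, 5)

[in] sense dir=west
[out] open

[in] push x=west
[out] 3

[in] move dir=west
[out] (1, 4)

[in] sense dir=west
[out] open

[in] push x=west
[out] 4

[in] move dir=west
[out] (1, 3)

[in] sense dir=west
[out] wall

[in] sense dir=north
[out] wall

[in] sense dir=south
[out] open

[in] push x=south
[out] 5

[in] move dir=south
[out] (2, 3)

[in] sense dir=west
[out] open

[in] push x=west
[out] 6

[in] move dir=west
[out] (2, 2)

[in] sense dir=west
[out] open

[in] push x=west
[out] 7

[in] move dir=west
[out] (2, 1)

[in] sense dir=west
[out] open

[in] push x=west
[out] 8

[in] move dir=west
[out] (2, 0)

[in] sense dir=north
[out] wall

[in] sense dir=south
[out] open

[in] push x=south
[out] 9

[in] move dir=south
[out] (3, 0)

[in] sense dir=east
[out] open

[in] push x=east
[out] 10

[in] move dir=east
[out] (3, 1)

[in] sense dir=east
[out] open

[in] push x=east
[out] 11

[in] move dir=east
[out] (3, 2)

[in] sense dir=east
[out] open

[in] push x=east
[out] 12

[in] move dir=east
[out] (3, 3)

[in] sense dir=east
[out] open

[in] push x=east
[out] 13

[in] move dir=east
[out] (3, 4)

[in] sense dir=east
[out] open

[in] push x=east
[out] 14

[in] move dir=east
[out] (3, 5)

[in] sense dir=east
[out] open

[in] push x=east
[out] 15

[in] move dir=east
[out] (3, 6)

[in] sense dir=east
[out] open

[in] push x=east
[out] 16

[in] move dir=east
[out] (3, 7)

[in] sense dir=east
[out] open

[in] push x=east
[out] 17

[in] move dir=east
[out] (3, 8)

[in] sense dir=north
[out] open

[in] push x=north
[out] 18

[in] move dir=north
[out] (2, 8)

[in] sense dir=west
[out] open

[in] push x=west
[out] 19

[in] move dir=west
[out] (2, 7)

[in] sense dir=west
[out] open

[in] push x=west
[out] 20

[in] move dir=west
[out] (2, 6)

[in] sense dir=west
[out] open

[in] push x=west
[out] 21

[in] move dir=west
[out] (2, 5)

[in] sense dir=west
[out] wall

[in] pop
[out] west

[in] move dir=east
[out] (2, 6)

[in] sense dir=north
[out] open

[in] push x=north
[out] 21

[in] move dir=north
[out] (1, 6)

[in] sense dir=east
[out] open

[in] push x=east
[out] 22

[in] move dir=east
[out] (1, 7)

[in] sense dir=east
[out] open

[in] push x=east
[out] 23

[in] move dir=east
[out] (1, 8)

[in] sense dir=north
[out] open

[in] push x=north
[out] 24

[in] move dir=north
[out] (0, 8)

[in] sense dir=west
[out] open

[in] push x=west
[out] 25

[in] move dir=west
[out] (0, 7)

[in] pop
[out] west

[in] move dir=east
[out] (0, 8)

[in] pop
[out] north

[in] move dir=south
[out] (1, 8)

[in] pop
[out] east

[in] move dir=west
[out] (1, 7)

[in] pop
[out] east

[in] move dir=west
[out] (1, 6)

[in] pop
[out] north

[in] move dir=south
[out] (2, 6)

[in] pop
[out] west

[in] move dir=east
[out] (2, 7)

[in] pop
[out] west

[in] move dir=east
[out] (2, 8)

[in] pop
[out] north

[in] move dir=south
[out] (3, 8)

[in] sense dir=south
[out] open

[in] push x=south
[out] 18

[in] move dir=south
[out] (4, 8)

[in] sense dir=west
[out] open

[in] push x=west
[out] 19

[in] move dir=west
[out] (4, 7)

[in] sense dir=west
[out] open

[in] push x=west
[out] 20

[in] move dir=west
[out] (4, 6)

[in] sense dir=west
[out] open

[in] push x=west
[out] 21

[in] move dir=west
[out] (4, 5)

[in] sense dir=west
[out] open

[in] push x=west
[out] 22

[in] move dir=west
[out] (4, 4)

[in] sense dir=west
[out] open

[in] push x=west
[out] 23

[in] move dir=west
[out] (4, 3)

[in] sense dir=west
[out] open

[in] push x=west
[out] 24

[in] move dir=west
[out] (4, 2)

[in] sense dir=west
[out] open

[in] push x=west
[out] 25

[in] move dir=west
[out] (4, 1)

[in] sense dir=west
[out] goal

[in] move dir=west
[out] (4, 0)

Answer: (4, 0)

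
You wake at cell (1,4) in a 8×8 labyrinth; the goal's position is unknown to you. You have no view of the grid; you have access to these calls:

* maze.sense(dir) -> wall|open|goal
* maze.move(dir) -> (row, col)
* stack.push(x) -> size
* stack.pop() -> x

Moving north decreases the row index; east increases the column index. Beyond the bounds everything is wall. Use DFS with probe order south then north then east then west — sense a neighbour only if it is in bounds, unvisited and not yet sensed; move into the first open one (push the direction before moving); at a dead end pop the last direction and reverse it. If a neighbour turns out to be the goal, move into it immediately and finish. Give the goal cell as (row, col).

>> sense(dir=south)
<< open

>> push(x=south)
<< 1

>> move(dir=south)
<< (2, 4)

>> sense(dir=south)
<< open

>> push(x=south)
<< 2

>> move(dir=south)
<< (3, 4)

>> sense(dir=south)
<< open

>> push(x=south)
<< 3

>> move(dir=south)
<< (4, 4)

>> sense(dir=south)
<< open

>> push(x=south)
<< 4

>> move(dir=south)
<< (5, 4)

>> sense(dir=south)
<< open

>> push(x=south)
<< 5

>> move(dir=south)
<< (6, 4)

>> sense(dir=south)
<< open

>> push(x=south)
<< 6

>> move(dir=south)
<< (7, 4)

>> sense(dir=east)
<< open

>> push(x=east)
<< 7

>> move(dir=east)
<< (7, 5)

>> sense(dir=north)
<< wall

>> sense(dir=east)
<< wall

>> pop()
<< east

>> move(dir=west)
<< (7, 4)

>> sense(dir=west)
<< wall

>> pop()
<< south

>> move(dir=north)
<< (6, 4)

>> sense(dir=west)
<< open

>> push(x=west)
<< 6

>> move(dir=west)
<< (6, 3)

>> sense(dir=north)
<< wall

>> sense(dir=west)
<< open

>> push(x=west)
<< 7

>> move(dir=west)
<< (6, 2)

>> sense(dir=south)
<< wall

>> sense(dir=north)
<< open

>> push(x=north)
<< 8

>> move(dir=north)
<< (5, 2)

>> sense(dir=north)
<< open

>> push(x=north)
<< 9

>> move(dir=north)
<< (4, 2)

>> sense(dir=north)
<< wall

>> sense(dir=east)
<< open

>> push(x=east)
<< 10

>> move(dir=east)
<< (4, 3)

>> sense(dir=north)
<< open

>> push(x=north)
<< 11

>> move(dir=north)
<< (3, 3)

>> sense(dir=north)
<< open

>> push(x=north)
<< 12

>> move(dir=north)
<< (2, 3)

>> sense(dir=north)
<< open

>> push(x=north)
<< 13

>> move(dir=north)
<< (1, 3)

>> sense(dir=north)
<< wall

>> sense(dir=west)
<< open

>> push(x=west)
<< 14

>> move(dir=west)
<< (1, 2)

>> sense(dir=south)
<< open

>> push(x=south)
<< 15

>> move(dir=south)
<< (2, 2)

>> sense(dir=west)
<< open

>> push(x=west)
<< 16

>> move(dir=west)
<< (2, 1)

>> sense(dir=south)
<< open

>> push(x=south)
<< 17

>> move(dir=south)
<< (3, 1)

>> sense(dir=south)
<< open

>> push(x=south)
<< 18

>> move(dir=south)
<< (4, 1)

>> sense(dir=south)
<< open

>> push(x=south)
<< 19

>> move(dir=south)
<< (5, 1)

>> sense(dir=south)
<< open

>> push(x=south)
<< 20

>> move(dir=south)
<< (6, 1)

>> sense(dir=south)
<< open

>> push(x=south)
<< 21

>> move(dir=south)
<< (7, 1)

>> sense(dir=west)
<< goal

>> move(dir=west)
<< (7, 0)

Answer: (7, 0)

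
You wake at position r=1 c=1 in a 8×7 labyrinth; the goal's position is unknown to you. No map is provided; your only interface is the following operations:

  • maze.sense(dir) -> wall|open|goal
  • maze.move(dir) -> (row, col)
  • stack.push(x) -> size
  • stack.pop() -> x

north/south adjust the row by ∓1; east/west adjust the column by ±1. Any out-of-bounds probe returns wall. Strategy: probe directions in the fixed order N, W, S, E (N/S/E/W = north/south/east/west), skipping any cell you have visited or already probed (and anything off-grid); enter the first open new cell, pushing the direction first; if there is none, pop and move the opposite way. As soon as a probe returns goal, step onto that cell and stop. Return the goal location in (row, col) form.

==> maze.sense(dir→north)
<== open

==> stack.push(x→north)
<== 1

==> maze.move(dir→north)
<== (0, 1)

==> maze.sense(dir→west)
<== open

==> stack.push(x→west)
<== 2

==> maze.move(dir→west)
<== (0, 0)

==> maze.sense(dir→south)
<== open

==> stack.push(x→south)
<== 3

==> maze.move(dir→south)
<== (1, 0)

==> maze.sense(dir→south)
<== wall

==> stack.pop()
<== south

==> maze.move(dir→north)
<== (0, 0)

==> stack.pop()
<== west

==> maze.move(dir→east)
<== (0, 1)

==> maze.sense(dir→east)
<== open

==> stack.push(x→east)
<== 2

==> maze.move(dir→east)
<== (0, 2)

==> maze.sense(dir→south)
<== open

==> stack.push(x→south)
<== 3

==> maze.move(dir→south)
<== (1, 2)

==> maze.sense(dir→south)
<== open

==> stack.push(x→south)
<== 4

==> maze.move(dir→south)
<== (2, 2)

==> maze.sense(dir→west)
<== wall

==> maze.sense(dir→south)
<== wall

==> maze.sense(dir→east)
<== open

==> stack.push(x→east)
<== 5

==> maze.move(dir→east)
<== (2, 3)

==> maze.sense(dir→north)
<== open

==> stack.push(x→north)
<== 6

==> maze.move(dir→north)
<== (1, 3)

==> maze.sense(dir→north)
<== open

==> stack.push(x→north)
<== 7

==> maze.move(dir→north)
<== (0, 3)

==> maze.sense(dir→east)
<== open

==> stack.push(x→east)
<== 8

==> maze.move(dir→east)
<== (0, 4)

==> maze.sense(dir→south)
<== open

==> stack.push(x→south)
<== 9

==> maze.move(dir→south)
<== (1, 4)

==> maze.sense(dir→south)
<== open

==> stack.push(x→south)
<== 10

==> maze.move(dir→south)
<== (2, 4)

==> maze.sense(dir→south)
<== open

==> stack.push(x→south)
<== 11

==> maze.move(dir→south)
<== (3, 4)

==> maze.sense(dir→west)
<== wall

==> maze.sense(dir→south)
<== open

==> stack.push(x→south)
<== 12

==> maze.move(dir→south)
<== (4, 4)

==> maze.sense(dir→west)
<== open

==> stack.push(x→west)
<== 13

==> maze.move(dir→west)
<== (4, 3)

==> maze.sense(dir→west)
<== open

==> stack.push(x→west)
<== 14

==> maze.move(dir→west)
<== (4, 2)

==> maze.sense(dir→west)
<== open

==> stack.push(x→west)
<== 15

==> maze.move(dir→west)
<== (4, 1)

==> maze.sense(dir→north)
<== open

==> stack.push(x→north)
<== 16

==> maze.move(dir→north)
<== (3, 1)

==> maze.sense(dir→west)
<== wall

==> stack.pop()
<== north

==> maze.move(dir→south)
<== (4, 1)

==> maze.sense(dir→west)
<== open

==> stack.push(x→west)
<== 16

==> maze.move(dir→west)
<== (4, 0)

==> maze.sense(dir→south)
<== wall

==> stack.pop()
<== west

==> maze.move(dir→east)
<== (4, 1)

==> maze.sense(dir→south)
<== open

==> stack.push(x→south)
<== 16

==> maze.move(dir→south)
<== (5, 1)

==> maze.sense(dir→south)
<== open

==> stack.push(x→south)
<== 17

==> maze.move(dir→south)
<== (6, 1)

==> maze.sense(dir→west)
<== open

==> stack.push(x→west)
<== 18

==> maze.move(dir→west)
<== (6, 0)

==> maze.sense(dir→south)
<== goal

==> maze.move(dir→south)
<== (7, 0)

Answer: (7, 0)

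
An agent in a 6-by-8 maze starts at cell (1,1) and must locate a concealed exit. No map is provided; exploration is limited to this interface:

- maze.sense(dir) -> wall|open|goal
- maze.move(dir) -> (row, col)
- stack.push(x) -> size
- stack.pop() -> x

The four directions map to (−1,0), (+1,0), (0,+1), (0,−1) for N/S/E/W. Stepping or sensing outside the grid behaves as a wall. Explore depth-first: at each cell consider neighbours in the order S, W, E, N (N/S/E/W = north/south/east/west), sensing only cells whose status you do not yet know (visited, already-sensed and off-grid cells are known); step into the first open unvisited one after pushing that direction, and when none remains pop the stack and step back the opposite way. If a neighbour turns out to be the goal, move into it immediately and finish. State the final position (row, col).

// maze.sense(dir→south) => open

// stack.push(x→south) => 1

// maze.move(dir→south) => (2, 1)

// maze.sense(dir→south) => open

// stack.push(x→south) => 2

// maze.move(dir→south) => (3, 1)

// maze.sense(dir→south) => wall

// maze.sense(dir→west) => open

// stack.push(x→west) => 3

// maze.move(dir→west) => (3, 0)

// maze.sense(dir→south) => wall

// maze.sense(dir→north) => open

// stack.push(x→north) => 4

// maze.move(dir→north) => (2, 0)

// maze.sense(dir→north) => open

// stack.push(x→north) => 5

// maze.move(dir→north) => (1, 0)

// maze.sense(dir→north) => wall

// stack.pop() => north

// maze.move(dir→south) => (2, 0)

// stack.pop() => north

// maze.move(dir→south) => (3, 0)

// stack.pop() => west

// maze.move(dir→east) => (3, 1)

// maze.sense(dir→east) => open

// stack.push(x→east) => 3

// maze.move(dir→east) => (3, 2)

// maze.sense(dir→south) => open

// stack.push(x→south) => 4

// maze.move(dir→south) => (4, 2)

// maze.sense(dir→south) => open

// stack.push(x→south) => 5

// maze.move(dir→south) => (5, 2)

// maze.sense(dir→west) => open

// stack.push(x→west) => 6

// maze.move(dir→west) => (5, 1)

// maze.sense(dir→west) => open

// stack.push(x→west) => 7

// maze.move(dir→west) => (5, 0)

// stack.pop() => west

// maze.move(dir→east) => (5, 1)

// stack.pop() => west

// maze.move(dir→east) => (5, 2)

// maze.sense(dir→east) => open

// stack.push(x→east) => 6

// maze.move(dir→east) => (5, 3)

// maze.sense(dir→east) => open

// stack.push(x→east) => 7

// maze.move(dir→east) => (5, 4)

// maze.sense(dir→east) => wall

// maze.sense(dir→north) => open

// stack.push(x→north) => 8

// maze.move(dir→north) => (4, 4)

// maze.sense(dir→west) => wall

// maze.sense(dir→east) => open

// stack.push(x→east) => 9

// maze.move(dir→east) => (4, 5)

// maze.sense(dir→east) => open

// stack.push(x→east) => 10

// maze.move(dir→east) => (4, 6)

// maze.sense(dir→south) => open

// stack.push(x→south) => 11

// maze.move(dir→south) => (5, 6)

// maze.sense(dir→east) => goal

// maze.move(dir→east) => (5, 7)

Answer: (5, 7)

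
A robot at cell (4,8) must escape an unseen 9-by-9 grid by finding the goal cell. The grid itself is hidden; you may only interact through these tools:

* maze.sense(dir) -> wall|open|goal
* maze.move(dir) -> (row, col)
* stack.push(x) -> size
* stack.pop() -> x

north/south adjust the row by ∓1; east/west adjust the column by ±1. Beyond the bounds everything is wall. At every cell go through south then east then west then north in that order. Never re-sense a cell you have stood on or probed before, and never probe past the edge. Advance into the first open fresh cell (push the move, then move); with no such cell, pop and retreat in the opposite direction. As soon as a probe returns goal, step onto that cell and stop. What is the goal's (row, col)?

Next I call sense using dir: south, → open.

Using push using x: south, : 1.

I call move using dir: south, : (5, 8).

Calling sense using dir: south, and observe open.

Next I call push using x: south, which returns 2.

I call move using dir: south, : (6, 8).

Now I run sense using dir: south, and observe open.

Now I run push using x: south, → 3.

I try move using dir: south, and observe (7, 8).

I invoke sense using dir: south, yielding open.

I run push using x: south, which returns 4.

I try move using dir: south, giving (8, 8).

Now I run sense using dir: west, : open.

Now I run push using x: west, — result: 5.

Using move using dir: west, → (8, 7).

Then sense using dir: west, giving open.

I try push using x: west, and get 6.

Invoking move using dir: west, and get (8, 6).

Calling sense using dir: west, — result: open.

I run push using x: west, which returns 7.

I invoke move using dir: west, : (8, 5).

Then sense using dir: west, — result: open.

Then push using x: west, → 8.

Next I call move using dir: west, which returns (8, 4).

Using sense using dir: west, and observe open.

I use push using x: west, and get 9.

Calling move using dir: west, and get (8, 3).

Now I run sense using dir: west, → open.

Invoking push using x: west, — result: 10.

I use move using dir: west, and see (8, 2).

Then sense using dir: west, and get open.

I run push using x: west, which returns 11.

Now I run move using dir: west, : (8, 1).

Using sense using dir: west, and get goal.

I call move using dir: west, yielding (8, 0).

Answer: (8, 0)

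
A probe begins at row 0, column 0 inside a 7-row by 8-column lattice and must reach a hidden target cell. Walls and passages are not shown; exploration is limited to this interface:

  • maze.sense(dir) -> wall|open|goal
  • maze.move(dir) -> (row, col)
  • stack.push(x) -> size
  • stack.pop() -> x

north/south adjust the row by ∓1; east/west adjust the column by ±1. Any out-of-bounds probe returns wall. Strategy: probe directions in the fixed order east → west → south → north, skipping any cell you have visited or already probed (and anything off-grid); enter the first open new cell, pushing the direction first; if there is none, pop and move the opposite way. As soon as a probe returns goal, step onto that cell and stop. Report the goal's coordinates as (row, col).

Do: sense[dir=east]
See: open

Do: push[x=east]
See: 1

Do: move[dir=east]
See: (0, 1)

Do: sense[dir=east]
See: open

Do: push[x=east]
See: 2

Do: move[dir=east]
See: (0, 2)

Do: sense[dir=east]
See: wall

Do: sense[dir=south]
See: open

Do: push[x=south]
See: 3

Do: move[dir=south]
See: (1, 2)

Do: sense[dir=east]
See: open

Do: push[x=east]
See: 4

Do: move[dir=east]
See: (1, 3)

Do: sense[dir=east]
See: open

Do: push[x=east]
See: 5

Do: move[dir=east]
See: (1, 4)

Do: sense[dir=east]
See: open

Do: push[x=east]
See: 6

Do: move[dir=east]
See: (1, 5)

Do: sense[dir=east]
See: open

Do: push[x=east]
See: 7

Do: move[dir=east]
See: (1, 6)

Do: sense[dir=east]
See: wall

Do: sense[dir=south]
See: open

Do: push[x=south]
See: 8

Do: move[dir=south]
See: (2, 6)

Do: sense[dir=east]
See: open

Do: push[x=east]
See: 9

Do: move[dir=east]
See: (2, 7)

Do: sense[dir=south]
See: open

Do: push[x=south]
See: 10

Do: move[dir=south]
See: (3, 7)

Do: sense[dir=west]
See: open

Do: push[x=west]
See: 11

Do: move[dir=west]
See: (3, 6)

Do: sense[dir=west]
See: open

Do: push[x=west]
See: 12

Do: move[dir=west]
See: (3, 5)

Do: sense[dir=west]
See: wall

Do: sense[dir=south]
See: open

Do: push[x=south]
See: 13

Do: move[dir=south]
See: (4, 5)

Do: sense[dir=east]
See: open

Do: push[x=east]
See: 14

Do: move[dir=east]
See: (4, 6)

Do: sense[dir=east]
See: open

Do: push[x=east]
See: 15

Do: move[dir=east]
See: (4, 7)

Do: sense[dir=south]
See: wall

Do: pop[]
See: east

Do: move[dir=west]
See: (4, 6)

Do: sense[dir=south]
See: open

Do: push[x=south]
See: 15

Do: move[dir=south]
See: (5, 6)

Do: sense[dir=west]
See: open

Do: push[x=west]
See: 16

Do: move[dir=west]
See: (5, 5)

Do: sense[dir=west]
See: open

Do: push[x=west]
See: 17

Do: move[dir=west]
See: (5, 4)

Do: sense[dir=west]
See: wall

Do: sense[dir=south]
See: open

Do: push[x=south]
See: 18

Do: move[dir=south]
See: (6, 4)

Do: sense[dir=east]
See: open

Do: push[x=east]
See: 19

Do: move[dir=east]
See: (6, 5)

Do: sense[dir=east]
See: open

Do: push[x=east]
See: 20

Do: move[dir=east]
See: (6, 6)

Do: sense[dir=east]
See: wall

Do: pop[]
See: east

Do: move[dir=west]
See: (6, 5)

Do: pop[]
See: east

Do: move[dir=west]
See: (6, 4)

Do: sense[dir=west]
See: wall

Do: pop[]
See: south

Do: move[dir=north]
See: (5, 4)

Do: sense[dir=north]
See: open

Do: push[x=north]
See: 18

Do: move[dir=north]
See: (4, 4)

Do: sense[dir=west]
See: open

Do: push[x=west]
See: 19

Do: move[dir=west]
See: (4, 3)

Do: sense[dir=west]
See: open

Do: push[x=west]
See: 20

Do: move[dir=west]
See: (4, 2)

Do: sense[dir=west]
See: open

Do: push[x=west]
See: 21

Do: move[dir=west]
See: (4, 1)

Do: sense[dir=west]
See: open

Do: push[x=west]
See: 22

Do: move[dir=west]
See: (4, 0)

Do: sense[dir=south]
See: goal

Do: move[dir=south]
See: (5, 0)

Answer: (5, 0)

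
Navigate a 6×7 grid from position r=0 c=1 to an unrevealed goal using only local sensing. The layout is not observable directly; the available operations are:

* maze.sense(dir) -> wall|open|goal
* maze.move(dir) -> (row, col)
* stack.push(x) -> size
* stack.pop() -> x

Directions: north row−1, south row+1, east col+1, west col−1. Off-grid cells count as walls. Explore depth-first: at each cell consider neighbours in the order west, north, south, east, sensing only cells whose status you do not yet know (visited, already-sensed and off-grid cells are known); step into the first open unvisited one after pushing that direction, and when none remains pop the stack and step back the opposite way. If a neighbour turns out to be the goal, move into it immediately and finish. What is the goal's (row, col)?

Now I run maze.sense using dir=west, and get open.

I run stack.push using x=west, → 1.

Then maze.move using dir=west, — result: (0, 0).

I invoke maze.sense using dir=south, → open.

Calling stack.push using x=south, yielding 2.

I call maze.move using dir=south, and see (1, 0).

Now I run maze.sense using dir=south, → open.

I use stack.push using x=south, giving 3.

Now I run maze.move using dir=south, which returns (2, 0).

I run maze.sense using dir=south, and observe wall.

Invoking maze.sense using dir=east, which returns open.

I use stack.push using x=east, → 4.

Now I run maze.move using dir=east, : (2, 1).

Now I run maze.sense using dir=north, : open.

Now I run stack.push using x=north, → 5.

I invoke maze.move using dir=north, — result: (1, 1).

I run maze.sense using dir=east, : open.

Invoking stack.push using x=east, giving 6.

Invoking maze.move using dir=east, — result: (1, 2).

Calling maze.sense using dir=north, which returns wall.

I run maze.sense using dir=south, and observe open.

Then stack.push using x=south, yielding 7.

I try maze.move using dir=south, yielding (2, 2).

Invoking maze.sense using dir=south, yielding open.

I run stack.push using x=south, → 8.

Invoking maze.move using dir=south, giving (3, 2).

I call maze.sense using dir=west, → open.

Invoking stack.push using x=west, — result: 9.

I call maze.move using dir=west, and get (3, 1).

I invoke maze.sense using dir=south, → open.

Now I run stack.push using x=south, and get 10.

Next I call maze.move using dir=south, : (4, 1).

Calling maze.sense using dir=west, and get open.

Invoking stack.push using x=west, yielding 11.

I try maze.move using dir=west, : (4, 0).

Then maze.sense using dir=south, : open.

Then stack.push using x=south, which returns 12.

I run maze.move using dir=south, and see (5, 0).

Calling maze.sense using dir=east, and see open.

Using stack.push using x=east, and observe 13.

I run maze.move using dir=east, and see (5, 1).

Calling maze.sense using dir=east, and see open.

I run stack.push using x=east, — result: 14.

Calling maze.move using dir=east, which returns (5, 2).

Now I run maze.sense using dir=north, — result: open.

I try stack.push using x=north, which returns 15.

Now I run maze.move using dir=north, and observe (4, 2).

Then maze.sense using dir=east, : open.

I use stack.push using x=east, which returns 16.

Then maze.move using dir=east, → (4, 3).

Calling maze.sense using dir=north, which returns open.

I invoke stack.push using x=north, — result: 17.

I call maze.move using dir=north, : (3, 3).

Invoking maze.sense using dir=north, and see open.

Invoking stack.push using x=north, → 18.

I call maze.move using dir=north, → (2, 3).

I call maze.sense using dir=north, : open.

Next I call stack.push using x=north, → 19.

Invoking maze.move using dir=north, and observe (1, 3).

I invoke maze.sense using dir=north, giving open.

I call stack.push using x=north, and see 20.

I run maze.move using dir=north, giving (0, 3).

Invoking maze.sense using dir=east, and get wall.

Using stack.pop(), and get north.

Now I run maze.move using dir=south, and get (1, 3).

Then maze.sense using dir=east, and see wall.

Calling stack.pop, → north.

I try maze.move using dir=south, giving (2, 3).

Now I run maze.sense using dir=east, and see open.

Invoking stack.push using x=east, and observe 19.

Then maze.move using dir=east, yielding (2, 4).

Then maze.sense using dir=south, and see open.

I try stack.push using x=south, yielding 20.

I invoke maze.move using dir=south, — result: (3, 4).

Invoking maze.sense using dir=south, yielding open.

I run stack.push using x=south, : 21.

I invoke maze.move using dir=south, which returns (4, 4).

I call maze.sense using dir=south, → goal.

I try maze.move using dir=south, : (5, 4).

Answer: (5, 4)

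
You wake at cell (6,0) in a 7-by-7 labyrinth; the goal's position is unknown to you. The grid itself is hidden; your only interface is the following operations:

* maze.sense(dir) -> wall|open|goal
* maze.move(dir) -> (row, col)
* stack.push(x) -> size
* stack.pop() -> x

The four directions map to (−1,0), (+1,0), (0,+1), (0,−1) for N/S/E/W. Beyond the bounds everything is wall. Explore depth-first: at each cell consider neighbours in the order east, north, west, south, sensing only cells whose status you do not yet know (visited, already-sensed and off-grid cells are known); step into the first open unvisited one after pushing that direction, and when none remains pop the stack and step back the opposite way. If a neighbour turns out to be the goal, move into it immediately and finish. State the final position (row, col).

$ maze.sense dir: east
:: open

$ stack.push x: east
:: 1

$ maze.move dir: east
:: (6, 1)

$ maze.sense dir: east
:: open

$ stack.push x: east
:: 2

$ maze.move dir: east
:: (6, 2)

$ maze.sense dir: east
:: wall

$ maze.sense dir: north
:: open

$ stack.push x: north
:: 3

$ maze.move dir: north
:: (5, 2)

$ maze.sense dir: east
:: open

$ stack.push x: east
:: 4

$ maze.move dir: east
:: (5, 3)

$ maze.sense dir: east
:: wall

$ maze.sense dir: north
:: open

$ stack.push x: north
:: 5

$ maze.move dir: north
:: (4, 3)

$ maze.sense dir: east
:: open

$ stack.push x: east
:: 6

$ maze.move dir: east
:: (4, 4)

$ maze.sense dir: east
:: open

$ stack.push x: east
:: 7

$ maze.move dir: east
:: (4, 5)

$ maze.sense dir: east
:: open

$ stack.push x: east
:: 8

$ maze.move dir: east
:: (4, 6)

$ maze.sense dir: north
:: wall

$ maze.sense dir: south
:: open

$ stack.push x: south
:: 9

$ maze.move dir: south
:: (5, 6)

$ maze.sense dir: west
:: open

$ stack.push x: west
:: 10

$ maze.move dir: west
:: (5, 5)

$ maze.sense dir: south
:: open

$ stack.push x: south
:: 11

$ maze.move dir: south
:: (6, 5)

$ maze.sense dir: east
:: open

$ stack.push x: east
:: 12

$ maze.move dir: east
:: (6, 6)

$ stack.pop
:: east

$ maze.move dir: west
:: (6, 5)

$ maze.sense dir: west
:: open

$ stack.push x: west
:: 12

$ maze.move dir: west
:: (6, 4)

$ stack.pop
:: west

$ maze.move dir: east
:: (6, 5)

$ stack.pop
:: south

$ maze.move dir: north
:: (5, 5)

$ stack.pop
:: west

$ maze.move dir: east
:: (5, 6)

$ stack.pop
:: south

$ maze.move dir: north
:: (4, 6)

$ stack.pop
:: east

$ maze.move dir: west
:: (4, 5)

$ maze.sense dir: north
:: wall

$ stack.pop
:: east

$ maze.move dir: west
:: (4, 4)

$ maze.sense dir: north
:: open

$ stack.push x: north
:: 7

$ maze.move dir: north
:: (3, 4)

$ maze.sense dir: north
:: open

$ stack.push x: north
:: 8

$ maze.move dir: north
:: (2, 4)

$ maze.sense dir: east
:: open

$ stack.push x: east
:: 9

$ maze.move dir: east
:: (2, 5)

$ maze.sense dir: east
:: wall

$ maze.sense dir: north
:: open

$ stack.push x: north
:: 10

$ maze.move dir: north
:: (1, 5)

$ maze.sense dir: east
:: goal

$ maze.move dir: east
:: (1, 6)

Answer: (1, 6)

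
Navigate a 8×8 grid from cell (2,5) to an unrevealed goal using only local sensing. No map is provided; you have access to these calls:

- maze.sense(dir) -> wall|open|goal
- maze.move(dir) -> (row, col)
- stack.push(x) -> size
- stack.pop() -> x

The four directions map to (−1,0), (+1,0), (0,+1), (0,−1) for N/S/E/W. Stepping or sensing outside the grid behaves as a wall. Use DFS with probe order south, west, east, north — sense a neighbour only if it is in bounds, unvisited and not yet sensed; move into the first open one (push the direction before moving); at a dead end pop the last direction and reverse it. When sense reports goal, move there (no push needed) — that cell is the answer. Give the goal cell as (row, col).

~$ maze.sense dir='south'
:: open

~$ stack.push x='south'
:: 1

~$ maze.move dir='south'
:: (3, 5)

~$ maze.sense dir='south'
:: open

~$ stack.push x='south'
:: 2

~$ maze.move dir='south'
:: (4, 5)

~$ maze.sense dir='south'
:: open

~$ stack.push x='south'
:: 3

~$ maze.move dir='south'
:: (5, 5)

~$ maze.sense dir='south'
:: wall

~$ maze.sense dir='west'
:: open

~$ stack.push x='west'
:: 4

~$ maze.move dir='west'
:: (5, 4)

~$ maze.sense dir='south'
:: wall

~$ maze.sense dir='west'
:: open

~$ stack.push x='west'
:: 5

~$ maze.move dir='west'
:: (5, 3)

~$ maze.sense dir='south'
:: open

~$ stack.push x='south'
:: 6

~$ maze.move dir='south'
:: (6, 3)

~$ maze.sense dir='south'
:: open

~$ stack.push x='south'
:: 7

~$ maze.move dir='south'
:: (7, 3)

~$ maze.sense dir='west'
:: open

~$ stack.push x='west'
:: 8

~$ maze.move dir='west'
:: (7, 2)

~$ maze.sense dir='west'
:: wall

~$ maze.sense dir='north'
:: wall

~$ stack.pop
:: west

~$ maze.move dir='east'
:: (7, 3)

~$ maze.sense dir='east'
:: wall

~$ stack.pop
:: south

~$ maze.move dir='north'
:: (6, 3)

~$ stack.pop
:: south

~$ maze.move dir='north'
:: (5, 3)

~$ maze.sense dir='west'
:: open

~$ stack.push x='west'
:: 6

~$ maze.move dir='west'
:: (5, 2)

~$ maze.sense dir='west'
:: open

~$ stack.push x='west'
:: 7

~$ maze.move dir='west'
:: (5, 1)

~$ maze.sense dir='south'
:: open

~$ stack.push x='south'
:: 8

~$ maze.move dir='south'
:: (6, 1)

~$ maze.sense dir='west'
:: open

~$ stack.push x='west'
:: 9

~$ maze.move dir='west'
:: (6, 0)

~$ maze.sense dir='south'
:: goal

~$ maze.move dir='south'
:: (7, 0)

Answer: (7, 0)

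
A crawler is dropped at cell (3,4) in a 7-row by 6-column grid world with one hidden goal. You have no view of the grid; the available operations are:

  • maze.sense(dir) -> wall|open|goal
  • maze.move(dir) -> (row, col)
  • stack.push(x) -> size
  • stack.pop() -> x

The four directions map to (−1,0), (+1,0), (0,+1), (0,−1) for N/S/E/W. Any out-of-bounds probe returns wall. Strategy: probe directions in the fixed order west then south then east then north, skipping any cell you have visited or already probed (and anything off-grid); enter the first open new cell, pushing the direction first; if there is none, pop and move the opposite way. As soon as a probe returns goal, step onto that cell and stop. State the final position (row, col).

==> maze.sense(dir→west)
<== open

==> stack.push(x→west)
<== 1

==> maze.move(dir→west)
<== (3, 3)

==> maze.sense(dir→west)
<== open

==> stack.push(x→west)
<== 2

==> maze.move(dir→west)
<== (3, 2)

==> maze.sense(dir→west)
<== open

==> stack.push(x→west)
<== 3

==> maze.move(dir→west)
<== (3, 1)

==> maze.sense(dir→west)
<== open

==> stack.push(x→west)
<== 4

==> maze.move(dir→west)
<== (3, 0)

==> maze.sense(dir→south)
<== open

==> stack.push(x→south)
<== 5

==> maze.move(dir→south)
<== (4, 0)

==> maze.sense(dir→south)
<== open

==> stack.push(x→south)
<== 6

==> maze.move(dir→south)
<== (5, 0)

==> maze.sense(dir→south)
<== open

==> stack.push(x→south)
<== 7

==> maze.move(dir→south)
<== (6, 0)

==> maze.sense(dir→east)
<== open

==> stack.push(x→east)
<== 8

==> maze.move(dir→east)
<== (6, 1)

==> maze.sense(dir→east)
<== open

==> stack.push(x→east)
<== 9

==> maze.move(dir→east)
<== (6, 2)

==> maze.sense(dir→east)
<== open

==> stack.push(x→east)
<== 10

==> maze.move(dir→east)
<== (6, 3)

==> maze.sense(dir→east)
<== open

==> stack.push(x→east)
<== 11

==> maze.move(dir→east)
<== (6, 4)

==> maze.sense(dir→east)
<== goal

==> maze.move(dir→east)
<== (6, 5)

Answer: (6, 5)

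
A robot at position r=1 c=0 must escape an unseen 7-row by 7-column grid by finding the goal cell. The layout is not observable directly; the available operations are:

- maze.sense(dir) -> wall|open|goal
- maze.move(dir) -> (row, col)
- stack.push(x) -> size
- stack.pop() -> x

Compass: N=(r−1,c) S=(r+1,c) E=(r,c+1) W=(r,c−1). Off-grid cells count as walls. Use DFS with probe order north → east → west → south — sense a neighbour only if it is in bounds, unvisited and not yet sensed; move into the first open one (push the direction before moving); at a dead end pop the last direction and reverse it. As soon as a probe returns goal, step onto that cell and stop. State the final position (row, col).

Do: maze.sense[north]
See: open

Do: stack.push[north]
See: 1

Do: maze.move[north]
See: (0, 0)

Do: maze.sense[east]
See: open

Do: stack.push[east]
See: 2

Do: maze.move[east]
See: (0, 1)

Do: maze.sense[east]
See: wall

Do: maze.sense[south]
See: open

Do: stack.push[south]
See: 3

Do: maze.move[south]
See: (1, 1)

Do: maze.sense[east]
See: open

Do: stack.push[east]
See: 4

Do: maze.move[east]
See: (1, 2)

Do: maze.sense[east]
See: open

Do: stack.push[east]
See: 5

Do: maze.move[east]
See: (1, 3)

Do: maze.sense[north]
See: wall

Do: maze.sense[east]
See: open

Do: stack.push[east]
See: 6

Do: maze.move[east]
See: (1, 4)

Do: maze.sense[north]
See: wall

Do: maze.sense[east]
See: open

Do: stack.push[east]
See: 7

Do: maze.move[east]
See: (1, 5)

Do: maze.sense[north]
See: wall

Do: maze.sense[east]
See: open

Do: stack.push[east]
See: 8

Do: maze.move[east]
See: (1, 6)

Do: maze.sense[north]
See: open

Do: stack.push[north]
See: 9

Do: maze.move[north]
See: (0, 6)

Do: stack.pop[]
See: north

Do: maze.move[south]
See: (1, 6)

Do: maze.sense[south]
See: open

Do: stack.push[south]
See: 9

Do: maze.move[south]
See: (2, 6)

Do: maze.sense[west]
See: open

Do: stack.push[west]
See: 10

Do: maze.move[west]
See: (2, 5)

Do: maze.sense[west]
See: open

Do: stack.push[west]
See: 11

Do: maze.move[west]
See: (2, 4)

Do: maze.sense[west]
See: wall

Do: maze.sense[south]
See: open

Do: stack.push[south]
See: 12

Do: maze.move[south]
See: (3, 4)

Do: maze.sense[east]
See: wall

Do: maze.sense[west]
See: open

Do: stack.push[west]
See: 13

Do: maze.move[west]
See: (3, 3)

Do: maze.sense[west]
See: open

Do: stack.push[west]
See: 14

Do: maze.move[west]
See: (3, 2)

Do: maze.sense[north]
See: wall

Do: maze.sense[west]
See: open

Do: stack.push[west]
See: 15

Do: maze.move[west]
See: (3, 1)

Do: maze.sense[north]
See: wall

Do: maze.sense[west]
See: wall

Do: maze.sense[south]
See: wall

Do: stack.pop[]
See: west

Do: maze.move[east]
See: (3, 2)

Do: maze.sense[south]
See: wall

Do: stack.pop[]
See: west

Do: maze.move[east]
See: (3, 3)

Do: maze.sense[south]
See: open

Do: stack.push[south]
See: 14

Do: maze.move[south]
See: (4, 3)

Do: maze.sense[east]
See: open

Do: stack.push[east]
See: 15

Do: maze.move[east]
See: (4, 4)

Do: maze.sense[east]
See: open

Do: stack.push[east]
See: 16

Do: maze.move[east]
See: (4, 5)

Do: maze.sense[east]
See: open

Do: stack.push[east]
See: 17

Do: maze.move[east]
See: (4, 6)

Do: maze.sense[north]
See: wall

Do: maze.sense[south]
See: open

Do: stack.push[south]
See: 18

Do: maze.move[south]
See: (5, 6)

Do: maze.sense[west]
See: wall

Do: maze.sense[south]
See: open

Do: stack.push[south]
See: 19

Do: maze.move[south]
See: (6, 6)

Do: maze.sense[west]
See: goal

Do: maze.move[west]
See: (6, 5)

Answer: (6, 5)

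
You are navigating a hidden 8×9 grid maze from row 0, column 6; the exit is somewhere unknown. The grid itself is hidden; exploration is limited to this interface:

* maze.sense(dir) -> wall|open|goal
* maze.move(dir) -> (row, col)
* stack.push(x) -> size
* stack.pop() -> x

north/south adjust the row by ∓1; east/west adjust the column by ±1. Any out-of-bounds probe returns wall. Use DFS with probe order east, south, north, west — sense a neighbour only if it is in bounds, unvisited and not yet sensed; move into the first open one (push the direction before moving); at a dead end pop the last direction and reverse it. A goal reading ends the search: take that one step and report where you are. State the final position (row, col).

Step: sense[dir→east]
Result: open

Step: push[x→east]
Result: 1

Step: move[dir→east]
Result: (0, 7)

Step: sense[dir→east]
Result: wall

Step: sense[dir→south]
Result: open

Step: push[x→south]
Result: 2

Step: move[dir→south]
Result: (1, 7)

Step: sense[dir→east]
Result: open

Step: push[x→east]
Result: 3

Step: move[dir→east]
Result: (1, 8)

Step: sense[dir→south]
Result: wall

Step: pop[]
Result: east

Step: move[dir→west]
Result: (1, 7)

Step: sense[dir→south]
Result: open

Step: push[x→south]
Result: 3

Step: move[dir→south]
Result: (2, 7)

Step: sense[dir→south]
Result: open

Step: push[x→south]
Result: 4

Step: move[dir→south]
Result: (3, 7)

Step: sense[dir→east]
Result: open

Step: push[x→east]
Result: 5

Step: move[dir→east]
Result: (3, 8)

Step: sense[dir→south]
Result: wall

Step: pop[]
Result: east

Step: move[dir→west]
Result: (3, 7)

Step: sense[dir→south]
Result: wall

Step: sense[dir→west]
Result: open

Step: push[x→west]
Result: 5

Step: move[dir→west]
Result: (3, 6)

Step: sense[dir→south]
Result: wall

Step: sense[dir→north]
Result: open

Step: push[x→north]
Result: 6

Step: move[dir→north]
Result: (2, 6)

Step: sense[dir→north]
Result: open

Step: push[x→north]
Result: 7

Step: move[dir→north]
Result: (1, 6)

Step: sense[dir→west]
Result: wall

Step: pop[]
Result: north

Step: move[dir→south]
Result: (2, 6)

Step: sense[dir→west]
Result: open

Step: push[x→west]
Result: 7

Step: move[dir→west]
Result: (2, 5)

Step: sense[dir→south]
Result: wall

Step: sense[dir→west]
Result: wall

Step: pop[]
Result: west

Step: move[dir→east]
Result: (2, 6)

Step: pop[]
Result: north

Step: move[dir→south]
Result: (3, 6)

Step: pop[]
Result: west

Step: move[dir→east]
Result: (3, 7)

Step: pop[]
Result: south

Step: move[dir→north]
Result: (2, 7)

Step: pop[]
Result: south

Step: move[dir→north]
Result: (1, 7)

Step: pop[]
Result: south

Step: move[dir→north]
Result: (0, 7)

Step: pop[]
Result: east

Step: move[dir→west]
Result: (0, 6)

Step: sense[dir→west]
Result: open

Step: push[x→west]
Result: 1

Step: move[dir→west]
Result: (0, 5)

Step: sense[dir→west]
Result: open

Step: push[x→west]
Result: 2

Step: move[dir→west]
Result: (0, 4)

Step: sense[dir→south]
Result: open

Step: push[x→south]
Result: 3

Step: move[dir→south]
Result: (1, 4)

Step: sense[dir→west]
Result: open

Step: push[x→west]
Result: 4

Step: move[dir→west]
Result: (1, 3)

Step: sense[dir→south]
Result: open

Step: push[x→south]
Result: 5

Step: move[dir→south]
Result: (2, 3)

Step: sense[dir→south]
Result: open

Step: push[x→south]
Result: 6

Step: move[dir→south]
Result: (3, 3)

Step: sense[dir→east]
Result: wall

Step: sense[dir→south]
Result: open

Step: push[x→south]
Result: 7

Step: move[dir→south]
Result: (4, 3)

Step: sense[dir→east]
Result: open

Step: push[x→east]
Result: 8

Step: move[dir→east]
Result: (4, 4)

Step: sense[dir→east]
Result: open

Step: push[x→east]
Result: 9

Step: move[dir→east]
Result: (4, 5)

Step: sense[dir→south]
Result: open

Step: push[x→south]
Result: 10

Step: move[dir→south]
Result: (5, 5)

Step: sense[dir→east]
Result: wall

Step: sense[dir→south]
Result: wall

Step: sense[dir→west]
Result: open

Step: push[x→west]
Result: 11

Step: move[dir→west]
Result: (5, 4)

Step: sense[dir→south]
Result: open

Step: push[x→south]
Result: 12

Step: move[dir→south]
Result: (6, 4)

Step: sense[dir→south]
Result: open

Step: push[x→south]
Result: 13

Step: move[dir→south]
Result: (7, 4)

Step: sense[dir→east]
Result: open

Step: push[x→east]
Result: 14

Step: move[dir→east]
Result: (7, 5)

Step: sense[dir→east]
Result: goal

Step: move[dir→east]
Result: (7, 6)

Answer: (7, 6)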